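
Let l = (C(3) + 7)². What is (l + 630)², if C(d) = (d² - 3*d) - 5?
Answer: 401956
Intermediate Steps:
C(d) = -5 + d² - 3*d
l = 4 (l = ((-5 + 3² - 3*3) + 7)² = ((-5 + 9 - 9) + 7)² = (-5 + 7)² = 2² = 4)
(l + 630)² = (4 + 630)² = 634² = 401956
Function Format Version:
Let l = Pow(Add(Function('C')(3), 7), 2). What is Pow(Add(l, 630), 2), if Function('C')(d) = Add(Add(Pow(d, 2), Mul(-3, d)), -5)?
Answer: 401956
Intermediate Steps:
Function('C')(d) = Add(-5, Pow(d, 2), Mul(-3, d))
l = 4 (l = Pow(Add(Add(-5, Pow(3, 2), Mul(-3, 3)), 7), 2) = Pow(Add(Add(-5, 9, -9), 7), 2) = Pow(Add(-5, 7), 2) = Pow(2, 2) = 4)
Pow(Add(l, 630), 2) = Pow(Add(4, 630), 2) = Pow(634, 2) = 401956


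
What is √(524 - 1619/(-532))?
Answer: √37291471/266 ≈ 22.957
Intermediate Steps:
√(524 - 1619/(-532)) = √(524 - 1619*(-1/532)) = √(524 + 1619/532) = √(280387/532) = √37291471/266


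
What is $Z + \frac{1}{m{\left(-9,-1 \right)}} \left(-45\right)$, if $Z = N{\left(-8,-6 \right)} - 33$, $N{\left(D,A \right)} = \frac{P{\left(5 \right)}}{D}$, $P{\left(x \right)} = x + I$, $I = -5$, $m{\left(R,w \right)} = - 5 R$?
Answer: $-34$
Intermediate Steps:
$P{\left(x \right)} = -5 + x$ ($P{\left(x \right)} = x - 5 = -5 + x$)
$N{\left(D,A \right)} = 0$ ($N{\left(D,A \right)} = \frac{-5 + 5}{D} = \frac{0}{D} = 0$)
$Z = -33$ ($Z = 0 - 33 = -33$)
$Z + \frac{1}{m{\left(-9,-1 \right)}} \left(-45\right) = -33 + \frac{1}{\left(-5\right) \left(-9\right)} \left(-45\right) = -33 + \frac{1}{45} \left(-45\right) = -33 - 1 = -34$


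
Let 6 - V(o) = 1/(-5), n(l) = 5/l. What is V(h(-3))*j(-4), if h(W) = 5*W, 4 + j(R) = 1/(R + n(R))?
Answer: -2728/105 ≈ -25.981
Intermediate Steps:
j(R) = -4 + 1/(R + 5/R)
V(o) = 31/5 (V(o) = 6 - 1/(-5) = 6 - 1*(-⅕) = 6 + ⅕ = 31/5)
V(h(-3))*j(-4) = 31*((-20 - 4 - 4*(-4)²)/(5 + (-4)²))/5 = 31*((-20 - 4 - 4*16)/(5 + 16))/5 = 31*((-20 - 4 - 64)/21)/5 = 31*((1/21)*(-88))/5 = (31/5)*(-88/21) = -2728/105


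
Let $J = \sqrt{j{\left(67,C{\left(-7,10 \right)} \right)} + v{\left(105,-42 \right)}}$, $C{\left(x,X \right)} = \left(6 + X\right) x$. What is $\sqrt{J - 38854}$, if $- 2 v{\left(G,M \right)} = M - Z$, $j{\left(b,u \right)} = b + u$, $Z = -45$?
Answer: $\frac{\sqrt{-155416 + 2 i \sqrt{186}}}{2} \approx 0.017297 + 197.11 i$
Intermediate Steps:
$C{\left(x,X \right)} = x \left(6 + X\right)$
$v{\left(G,M \right)} = - \frac{45}{2} - \frac{M}{2}$ ($v{\left(G,M \right)} = - \frac{M - -45}{2} = - \frac{M + 45}{2} = - \frac{45 + M}{2} = - \frac{45}{2} - \frac{M}{2}$)
$J = \frac{i \sqrt{186}}{2}$ ($J = \sqrt{\left(67 - 7 \left(6 + 10\right)\right) - \frac{3}{2}} = \sqrt{\left(67 - 112\right) + \left(- \frac{45}{2} + 21\right)} = \sqrt{\left(67 - 112\right) - \frac{3}{2}} = \sqrt{-45 - \frac{3}{2}} = \sqrt{- \frac{93}{2}} = \frac{i \sqrt{186}}{2} \approx 6.8191 i$)
$\sqrt{J - 38854} = \sqrt{\frac{i \sqrt{186}}{2} - 38854} = \sqrt{-38854 + \frac{i \sqrt{186}}{2}}$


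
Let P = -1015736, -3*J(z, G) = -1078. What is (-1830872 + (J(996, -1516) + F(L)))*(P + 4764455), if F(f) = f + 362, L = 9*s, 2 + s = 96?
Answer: -6857549160722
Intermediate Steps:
s = 94 (s = -2 + 96 = 94)
J(z, G) = 1078/3 (J(z, G) = -⅓*(-1078) = 1078/3)
L = 846 (L = 9*94 = 846)
F(f) = 362 + f
(-1830872 + (J(996, -1516) + F(L)))*(P + 4764455) = (-1830872 + (1078/3 + (362 + 846)))*(-1015736 + 4764455) = (-1830872 + (1078/3 + 1208))*3748719 = (-1830872 + 4702/3)*3748719 = -5487914/3*3748719 = -6857549160722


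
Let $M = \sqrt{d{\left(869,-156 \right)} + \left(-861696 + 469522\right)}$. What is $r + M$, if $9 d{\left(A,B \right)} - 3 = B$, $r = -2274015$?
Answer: $-2274015 + i \sqrt{392191} \approx -2.274 \cdot 10^{6} + 626.25 i$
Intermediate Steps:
$d{\left(A,B \right)} = \frac{1}{3} + \frac{B}{9}$
$M = i \sqrt{392191}$ ($M = \sqrt{\left(\frac{1}{3} + \frac{1}{9} \left(-156\right)\right) + \left(-861696 + 469522\right)} = \sqrt{\left(\frac{1}{3} - \frac{52}{3}\right) - 392174} = \sqrt{-17 - 392174} = \sqrt{-392191} = i \sqrt{392191} \approx 626.25 i$)
$r + M = -2274015 + i \sqrt{392191}$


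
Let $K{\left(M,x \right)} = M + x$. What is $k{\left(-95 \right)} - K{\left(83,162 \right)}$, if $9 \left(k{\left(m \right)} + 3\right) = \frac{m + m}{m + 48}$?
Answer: $- \frac{104714}{423} \approx -247.55$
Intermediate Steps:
$k{\left(m \right)} = -3 + \frac{2 m}{9 \left(48 + m\right)}$ ($k{\left(m \right)} = -3 + \frac{\left(m + m\right) \frac{1}{m + 48}}{9} = -3 + \frac{2 m \frac{1}{48 + m}}{9} = -3 + \frac{2 m}{9 \left(48 + m\right)}$)
$k{\left(-95 \right)} - K{\left(83,162 \right)} = \frac{-1296 - -2375}{9 \left(48 - 95\right)} - \left(83 + 162\right) = \frac{-1296 + 2375}{9 \left(-47\right)} - 245 = \frac{1}{9} \left(- \frac{1}{47}\right) 1079 - 245 = - \frac{1079}{423} - 245 = - \frac{104714}{423}$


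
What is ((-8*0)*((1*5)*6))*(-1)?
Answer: 0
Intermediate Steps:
((-8*0)*((1*5)*6))*(-1) = (0*(5*6))*(-1) = (0*30)*(-1) = 0*(-1) = 0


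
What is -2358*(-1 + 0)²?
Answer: -2358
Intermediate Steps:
-2358*(-1 + 0)² = -2358*(-1)² = -2358*1 = -2358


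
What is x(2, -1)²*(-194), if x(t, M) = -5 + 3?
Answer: -776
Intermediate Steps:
x(t, M) = -2
x(2, -1)²*(-194) = (-2)²*(-194) = 4*(-194) = -776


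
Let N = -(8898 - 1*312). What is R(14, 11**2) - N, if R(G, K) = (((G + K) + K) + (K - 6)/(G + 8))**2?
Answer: 37183633/484 ≈ 76826.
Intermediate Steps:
N = -8586 (N = -(8898 - 312) = -1*8586 = -8586)
R(G, K) = (G + 2*K + (-6 + K)/(8 + G))**2 (R(G, K) = ((G + 2*K) + (-6 + K)/(8 + G))**2 = (G + 2*K + (-6 + K)/(8 + G))**2)
R(14, 11**2) - N = (-6 + 14**2 + 8*14 + 17*11**2 + 2*14*11**2)**2/(8 + 14)**2 - 1*(-8586) = (-6 + 196 + 112 + 17*121 + 2*14*121)**2/22**2 + 8586 = (-6 + 196 + 112 + 2057 + 3388)**2/484 + 8586 = (1/484)*5747**2 + 8586 = (1/484)*33028009 + 8586 = 33028009/484 + 8586 = 37183633/484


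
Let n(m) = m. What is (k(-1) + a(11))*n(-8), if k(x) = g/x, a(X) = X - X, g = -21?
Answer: -168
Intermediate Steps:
a(X) = 0
k(x) = -21/x
(k(-1) + a(11))*n(-8) = (-21/(-1) + 0)*(-8) = (-21*(-1) + 0)*(-8) = (21 + 0)*(-8) = 21*(-8) = -168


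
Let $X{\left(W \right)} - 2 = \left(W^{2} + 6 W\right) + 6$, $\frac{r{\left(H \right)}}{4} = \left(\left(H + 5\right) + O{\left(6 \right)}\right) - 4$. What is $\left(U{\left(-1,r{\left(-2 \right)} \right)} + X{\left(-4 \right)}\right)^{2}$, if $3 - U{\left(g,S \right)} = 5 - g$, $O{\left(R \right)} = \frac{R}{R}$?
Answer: $9$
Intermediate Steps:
$O{\left(R \right)} = 1$
$r{\left(H \right)} = 8 + 4 H$ ($r{\left(H \right)} = 4 \left(\left(\left(H + 5\right) + 1\right) - 4\right) = 4 \left(\left(\left(5 + H\right) + 1\right) - 4\right) = 4 \left(\left(6 + H\right) - 4\right) = 4 \left(2 + H\right) = 8 + 4 H$)
$X{\left(W \right)} = 8 + W^{2} + 6 W$ ($X{\left(W \right)} = 2 + \left(\left(W^{2} + 6 W\right) + 6\right) = 2 + \left(6 + W^{2} + 6 W\right) = 8 + W^{2} + 6 W$)
$U{\left(g,S \right)} = -2 + g$ ($U{\left(g,S \right)} = 3 - \left(5 - g\right) = 3 + \left(-5 + g\right) = -2 + g$)
$\left(U{\left(-1,r{\left(-2 \right)} \right)} + X{\left(-4 \right)}\right)^{2} = \left(\left(-2 - 1\right) + \left(8 + \left(-4\right)^{2} + 6 \left(-4\right)\right)\right)^{2} = \left(-3 + \left(8 + 16 - 24\right)\right)^{2} = \left(-3 + 0\right)^{2} = \left(-3\right)^{2} = 9$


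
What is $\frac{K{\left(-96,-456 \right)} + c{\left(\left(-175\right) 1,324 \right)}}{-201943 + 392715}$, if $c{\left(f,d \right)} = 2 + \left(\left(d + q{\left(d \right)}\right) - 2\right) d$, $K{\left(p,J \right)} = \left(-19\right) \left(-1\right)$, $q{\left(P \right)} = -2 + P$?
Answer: $\frac{208677}{190772} \approx 1.0939$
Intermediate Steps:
$K{\left(p,J \right)} = 19$
$c{\left(f,d \right)} = 2 + d \left(-4 + 2 d\right)$ ($c{\left(f,d \right)} = 2 + \left(\left(d + \left(-2 + d\right)\right) - 2\right) d = 2 + \left(\left(-2 + 2 d\right) - 2\right) d = 2 + \left(-4 + 2 d\right) d = 2 + d \left(-4 + 2 d\right)$)
$\frac{K{\left(-96,-456 \right)} + c{\left(\left(-175\right) 1,324 \right)}}{-201943 + 392715} = \frac{19 + \left(2 - 1296 + 2 \cdot 324^{2}\right)}{-201943 + 392715} = \frac{19 + \left(2 - 1296 + 2 \cdot 104976\right)}{190772} = \left(19 + \left(2 - 1296 + 209952\right)\right) \frac{1}{190772} = \left(19 + 208658\right) \frac{1}{190772} = 208677 \cdot \frac{1}{190772} = \frac{208677}{190772}$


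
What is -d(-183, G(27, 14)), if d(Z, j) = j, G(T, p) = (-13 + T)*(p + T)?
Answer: -574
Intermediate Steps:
G(T, p) = (-13 + T)*(T + p)
-d(-183, G(27, 14)) = -(27² - 13*27 - 13*14 + 27*14) = -(729 - 351 - 182 + 378) = -1*574 = -574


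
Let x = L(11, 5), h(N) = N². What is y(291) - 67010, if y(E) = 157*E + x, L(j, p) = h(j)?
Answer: -21202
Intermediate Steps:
L(j, p) = j²
x = 121 (x = 11² = 121)
y(E) = 121 + 157*E (y(E) = 157*E + 121 = 121 + 157*E)
y(291) - 67010 = (121 + 157*291) - 67010 = (121 + 45687) - 67010 = 45808 - 67010 = -21202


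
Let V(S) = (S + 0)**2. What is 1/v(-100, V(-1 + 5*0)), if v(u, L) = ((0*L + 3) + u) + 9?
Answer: -1/88 ≈ -0.011364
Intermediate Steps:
V(S) = S**2
v(u, L) = 12 + u (v(u, L) = ((0 + 3) + u) + 9 = (3 + u) + 9 = 12 + u)
1/v(-100, V(-1 + 5*0)) = 1/(12 - 100) = 1/(-88) = -1/88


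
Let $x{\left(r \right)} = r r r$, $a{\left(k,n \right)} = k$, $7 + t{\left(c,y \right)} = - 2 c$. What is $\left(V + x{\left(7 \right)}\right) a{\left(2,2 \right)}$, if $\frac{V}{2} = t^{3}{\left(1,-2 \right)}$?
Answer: $-2230$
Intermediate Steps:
$t{\left(c,y \right)} = -7 - 2 c$
$V = -1458$ ($V = 2 \left(-7 - 2\right)^{3} = 2 \left(-9\right)^{3} = 2 \left(-729\right) = -1458$)
$x{\left(r \right)} = r^{3}$ ($x{\left(r \right)} = r^{2} r = r^{3}$)
$\left(V + x{\left(7 \right)}\right) a{\left(2,2 \right)} = \left(-1458 + 7^{3}\right) 2 = \left(-1458 + 343\right) 2 = \left(-1115\right) 2 = -2230$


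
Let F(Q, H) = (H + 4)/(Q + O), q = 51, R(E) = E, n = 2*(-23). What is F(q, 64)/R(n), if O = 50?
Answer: -34/2323 ≈ -0.014636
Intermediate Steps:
n = -46
F(Q, H) = (4 + H)/(50 + Q) (F(Q, H) = (H + 4)/(Q + 50) = (4 + H)/(50 + Q))
F(q, 64)/R(n) = ((4 + 64)/(50 + 51))/(-46) = (68/101)*(-1/46) = -34/2323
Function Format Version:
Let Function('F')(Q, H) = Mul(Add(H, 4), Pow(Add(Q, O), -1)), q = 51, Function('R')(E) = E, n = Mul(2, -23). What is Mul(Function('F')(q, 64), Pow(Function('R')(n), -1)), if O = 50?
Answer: Rational(-34, 2323) ≈ -0.014636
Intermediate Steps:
n = -46
Function('F')(Q, H) = Mul(Pow(Add(50, Q), -1), Add(4, H)) (Function('F')(Q, H) = Mul(Add(H, 4), Pow(Add(Q, 50), -1)) = Mul(Add(4, H), Pow(Add(50, Q), -1)) = Mul(Pow(Add(50, Q), -1), Add(4, H)))
Mul(Function('F')(q, 64), Pow(Function('R')(n), -1)) = Mul(Mul(Pow(Add(50, 51), -1), Add(4, 64)), Pow(-46, -1)) = Mul(Mul(Pow(101, -1), 68), Rational(-1, 46)) = Mul(Mul(Rational(1, 101), 68), Rational(-1, 46)) = Mul(Rational(68, 101), Rational(-1, 46)) = Rational(-34, 2323)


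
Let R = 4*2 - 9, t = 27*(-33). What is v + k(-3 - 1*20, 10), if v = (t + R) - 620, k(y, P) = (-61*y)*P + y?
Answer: 12495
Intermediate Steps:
t = -891
R = -1 (R = 8 - 9 = -1)
k(y, P) = y - 61*P*y (k(y, P) = -61*P*y + y = y - 61*P*y)
v = -1512 (v = (-891 - 1) - 620 = -892 - 620 = -1512)
v + k(-3 - 1*20, 10) = -1512 + (-3 - 1*20)*(1 - 61*10) = -1512 + (-3 - 20)*(1 - 610) = -1512 - 23*(-609) = -1512 + 14007 = 12495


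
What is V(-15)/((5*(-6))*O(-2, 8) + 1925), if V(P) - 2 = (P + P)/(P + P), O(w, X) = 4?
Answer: 3/1805 ≈ 0.0016620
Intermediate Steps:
V(P) = 3 (V(P) = 2 + (P + P)/(P + P) = 2 + (2*P)/((2*P)) = 2 + (2*P)*(1/(2*P)) = 2 + 1 = 3)
V(-15)/((5*(-6))*O(-2, 8) + 1925) = 3/((5*(-6))*4 + 1925) = 3/(-30*4 + 1925) = 3/(-120 + 1925) = 3/1805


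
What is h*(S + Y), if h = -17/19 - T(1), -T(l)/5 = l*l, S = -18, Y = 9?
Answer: -702/19 ≈ -36.947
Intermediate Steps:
T(l) = -5*l² (T(l) = -5*l*l = -5*l²)
h = 78/19 (h = -17/19 - (-5)*1² = -17*1/19 - (-5) = -17/19 - 1*(-5) = -17/19 + 5 = 78/19 ≈ 4.1053)
h*(S + Y) = 78*(-18 + 9)/19 = (78/19)*(-9) = -702/19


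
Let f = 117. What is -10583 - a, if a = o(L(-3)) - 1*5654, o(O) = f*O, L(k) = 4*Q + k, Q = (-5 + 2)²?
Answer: -8790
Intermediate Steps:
Q = 9 (Q = (-3)² = 9)
L(k) = 36 + k (L(k) = 4*9 + k = 36 + k)
o(O) = 117*O
a = -1793 (a = 117*(36 - 3) - 1*5654 = 117*33 - 5654 = 3861 - 5654 = -1793)
-10583 - a = -10583 - 1*(-1793) = -10583 + 1793 = -8790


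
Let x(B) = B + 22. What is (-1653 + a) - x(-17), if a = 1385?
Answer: -273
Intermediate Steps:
x(B) = 22 + B
(-1653 + a) - x(-17) = (-1653 + 1385) - (22 - 17) = -268 - 1*5 = -268 - 5 = -273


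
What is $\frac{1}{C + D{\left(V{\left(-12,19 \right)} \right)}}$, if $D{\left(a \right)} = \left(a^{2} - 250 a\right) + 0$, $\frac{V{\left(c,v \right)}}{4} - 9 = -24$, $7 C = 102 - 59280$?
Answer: $\frac{1}{10146} \approx 9.8561 \cdot 10^{-5}$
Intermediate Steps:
$C = -8454$ ($C = \frac{102 - 59280}{7} = \frac{1}{7} \left(-59178\right) = -8454$)
$V{\left(c,v \right)} = -60$ ($V{\left(c,v \right)} = 36 + 4 \left(-24\right) = 36 - 96 = -60$)
$D{\left(a \right)} = a^{2} - 250 a$
$\frac{1}{C + D{\left(V{\left(-12,19 \right)} \right)}} = \frac{1}{-8454 - 60 \left(-250 - 60\right)} = \frac{1}{-8454 - -18600} = \frac{1}{-8454 + 18600} = \frac{1}{10146}$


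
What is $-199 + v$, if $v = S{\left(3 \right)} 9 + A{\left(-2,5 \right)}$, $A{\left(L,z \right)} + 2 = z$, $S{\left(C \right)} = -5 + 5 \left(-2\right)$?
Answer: $-331$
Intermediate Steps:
$S{\left(C \right)} = -15$ ($S{\left(C \right)} = -5 - 10 = -15$)
$A{\left(L,z \right)} = -2 + z$
$v = -132$ ($v = \left(-15\right) 9 + \left(-2 + 5\right) = -135 + 3 = -132$)
$-199 + v = -199 - 132 = -331$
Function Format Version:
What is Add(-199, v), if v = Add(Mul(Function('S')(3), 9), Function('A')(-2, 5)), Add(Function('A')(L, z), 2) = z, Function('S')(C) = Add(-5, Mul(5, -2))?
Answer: -331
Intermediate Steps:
Function('S')(C) = -15 (Function('S')(C) = Add(-5, -10) = -15)
Function('A')(L, z) = Add(-2, z)
v = -132 (v = Add(Mul(-15, 9), Add(-2, 5)) = Add(-135, 3) = -132)
Add(-199, v) = Add(-199, -132) = -331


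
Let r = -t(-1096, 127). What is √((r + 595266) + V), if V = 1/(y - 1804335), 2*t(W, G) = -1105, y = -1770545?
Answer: √475901350804106970/893720 ≈ 771.89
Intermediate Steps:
t(W, G) = -1105/2 (t(W, G) = (½)*(-1105) = -1105/2)
V = -1/3574880 (V = 1/(-1770545 - 1804335) = 1/(-3574880) = -1/3574880 ≈ -2.7973e-7)
r = 1105/2 (r = -1*(-1105/2) = 1105/2 ≈ 552.50)
√((r + 595266) + V) = √((1105/2 + 595266) - 1/3574880) = √(1191637/2 - 1/3574880) = √(2129979639279/3574880) = √475901350804106970/893720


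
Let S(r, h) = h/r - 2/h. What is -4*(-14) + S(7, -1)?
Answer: 405/7 ≈ 57.857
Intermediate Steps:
S(r, h) = -2/h + h/r
-4*(-14) + S(7, -1) = -4*(-14) + (-2/(-1) - 1/7) = 56 + (-2*(-1) - 1*⅐) = 56 + (2 - ⅐) = 56 + 13/7 = 405/7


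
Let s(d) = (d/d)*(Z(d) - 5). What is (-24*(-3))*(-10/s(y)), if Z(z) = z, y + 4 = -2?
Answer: 720/11 ≈ 65.455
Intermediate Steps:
y = -6 (y = -4 - 2 = -6)
s(d) = -5 + d (s(d) = (d/d)*(d - 5) = 1*(-5 + d) = -5 + d)
(-24*(-3))*(-10/s(y)) = (-24*(-3))*(-10/(-5 - 6)) = (-4*(-18))*(-10/(-11)) = 72*(-10*(-1/11)) = 72*(10/11) = 720/11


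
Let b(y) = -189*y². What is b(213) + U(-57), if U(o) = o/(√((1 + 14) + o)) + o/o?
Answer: -8574740 + 19*I*√42/14 ≈ -8.5747e+6 + 8.7953*I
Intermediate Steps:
U(o) = 1 + o/√(15 + o) (U(o) = o/(√(15 + o)) + 1 = o/√(15 + o) + 1 = 1 + o/√(15 + o))
b(213) + U(-57) = -189*213² + (1 - 57/√(15 - 57)) = -189*45369 + (1 - (-19)*I*√42/14) = -8574741 + (1 - (-19)*I*√42/14) = -8574741 + (1 + 19*I*√42/14) = -8574740 + 19*I*√42/14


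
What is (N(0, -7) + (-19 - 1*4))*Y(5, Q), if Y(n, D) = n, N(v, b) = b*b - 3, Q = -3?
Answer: 115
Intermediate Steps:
N(v, b) = -3 + b**2 (N(v, b) = b**2 - 3 = -3 + b**2)
(N(0, -7) + (-19 - 1*4))*Y(5, Q) = ((-3 + (-7)**2) + (-19 - 1*4))*5 = ((-3 + 49) + (-19 - 4))*5 = (46 - 23)*5 = 23*5 = 115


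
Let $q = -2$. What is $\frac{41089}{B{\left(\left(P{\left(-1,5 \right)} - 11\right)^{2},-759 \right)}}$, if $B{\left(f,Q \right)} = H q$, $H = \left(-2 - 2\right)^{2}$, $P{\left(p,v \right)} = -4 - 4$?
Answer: $- \frac{41089}{32} \approx -1284.0$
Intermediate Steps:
$P{\left(p,v \right)} = -8$ ($P{\left(p,v \right)} = -4 - 4 = -8$)
$H = 16$ ($H = \left(-4\right)^{2} = 16$)
$B{\left(f,Q \right)} = -32$ ($B{\left(f,Q \right)} = 16 \left(-2\right) = -32$)
$\frac{41089}{B{\left(\left(P{\left(-1,5 \right)} - 11\right)^{2},-759 \right)}} = \frac{41089}{-32} = 41089 \left(- \frac{1}{32}\right) = - \frac{41089}{32}$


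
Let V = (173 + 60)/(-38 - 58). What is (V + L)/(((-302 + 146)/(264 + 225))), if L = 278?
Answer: -331705/384 ≈ -863.82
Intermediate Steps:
V = -233/96 (V = 233/(-96) = 233*(-1/96) = -233/96 ≈ -2.4271)
(V + L)/(((-302 + 146)/(264 + 225))) = (-233/96 + 278)/(((-302 + 146)/(264 + 225))) = 26455/(96*((-156/489))) = 26455/(96*((-156*1/489))) = 26455/(96*(-52/163)) = (26455/96)*(-163/52) = -331705/384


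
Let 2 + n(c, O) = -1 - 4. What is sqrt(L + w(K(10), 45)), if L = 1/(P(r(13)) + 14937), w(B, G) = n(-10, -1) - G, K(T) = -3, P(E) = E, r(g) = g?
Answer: I*sqrt(464884602)/2990 ≈ 7.2111*I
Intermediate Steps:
n(c, O) = -7 (n(c, O) = -2 + (-1 - 4) = -2 - 5 = -7)
w(B, G) = -7 - G
L = 1/14950 (L = 1/(13 + 14937) = 1/14950 ≈ 6.6890e-5)
sqrt(L + w(K(10), 45)) = sqrt(1/14950 + (-7 - 1*45)) = sqrt(1/14950 + (-7 - 45)) = sqrt(1/14950 - 52) = sqrt(-777399/14950) = I*sqrt(464884602)/2990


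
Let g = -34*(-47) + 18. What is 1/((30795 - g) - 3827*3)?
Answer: 1/17698 ≈ 5.6504e-5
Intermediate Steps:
g = 1616 (g = 1598 + 18 = 1616)
1/((30795 - g) - 3827*3) = 1/((30795 - 1*1616) - 3827*3) = 1/((30795 - 1616) - 11481) = 1/(29179 - 11481) = 1/17698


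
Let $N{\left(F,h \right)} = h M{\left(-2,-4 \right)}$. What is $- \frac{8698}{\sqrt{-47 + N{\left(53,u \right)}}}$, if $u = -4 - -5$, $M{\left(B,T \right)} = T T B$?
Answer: $\frac{8698 i \sqrt{79}}{79} \approx 978.6 i$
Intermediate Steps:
$M{\left(B,T \right)} = B T^{2}$ ($M{\left(B,T \right)} = T^{2} B = B T^{2}$)
$u = 1$ ($u = -4 + 5 = 1$)
$N{\left(F,h \right)} = - 32 h$ ($N{\left(F,h \right)} = h \left(- 2 \left(-4\right)^{2}\right) = h \left(\left(-2\right) 16\right) = h \left(-32\right) = - 32 h$)
$- \frac{8698}{\sqrt{-47 + N{\left(53,u \right)}}} = - \frac{8698}{\sqrt{-47 - 32}} = - \frac{8698}{\sqrt{-79}} = - \frac{8698}{i \sqrt{79}} = - 8698 \left(- \frac{i \sqrt{79}}{79}\right) = \frac{8698 i \sqrt{79}}{79}$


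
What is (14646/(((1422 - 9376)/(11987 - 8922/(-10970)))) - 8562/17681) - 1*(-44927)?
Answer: 8814149821861397/385690593445 ≈ 22853.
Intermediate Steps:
(14646/(((1422 - 9376)/(11987 - 8922/(-10970)))) - 8562/17681) - 1*(-44927) = (14646/((-7954/(11987 - 8922*(-1/10970)))) - 8562*1/17681) + 44927 = (14646/((-7954/(11987 + 4461/5485))) - 8562/17681) + 44927 = (14646/((-7954/65753156/5485)) - 8562/17681) + 44927 = (14646/((-7954*5485/65753156)) - 8562/17681) + 44927 = (14646/(-21813845/32876578) - 8562/17681) + 44927 = (14646*(-32876578/21813845) - 8562/17681) + 44927 = (-481510361388/21813845 - 8562/17681) + 44927 = -8513771469842118/385690593445 + 44927 = 8814149821861397/385690593445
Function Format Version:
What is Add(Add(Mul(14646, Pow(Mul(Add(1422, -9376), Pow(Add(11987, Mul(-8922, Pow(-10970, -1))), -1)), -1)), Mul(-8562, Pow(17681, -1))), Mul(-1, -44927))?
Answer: Rational(8814149821861397, 385690593445) ≈ 22853.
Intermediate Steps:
Add(Add(Mul(14646, Pow(Mul(Add(1422, -9376), Pow(Add(11987, Mul(-8922, Pow(-10970, -1))), -1)), -1)), Mul(-8562, Pow(17681, -1))), Mul(-1, -44927)) = Add(Add(Mul(14646, Pow(Mul(-7954, Pow(Add(11987, Mul(-8922, Rational(-1, 10970))), -1)), -1)), Mul(-8562, Rational(1, 17681))), 44927) = Add(Add(Mul(14646, Pow(Mul(-7954, Pow(Add(11987, Rational(4461, 5485)), -1)), -1)), Rational(-8562, 17681)), 44927) = Add(Add(Mul(14646, Pow(Mul(-7954, Pow(Rational(65753156, 5485), -1)), -1)), Rational(-8562, 17681)), 44927) = Add(Add(Mul(14646, Pow(Mul(-7954, Rational(5485, 65753156)), -1)), Rational(-8562, 17681)), 44927) = Add(Add(Mul(14646, Pow(Rational(-21813845, 32876578), -1)), Rational(-8562, 17681)), 44927) = Add(Add(Mul(14646, Rational(-32876578, 21813845)), Rational(-8562, 17681)), 44927) = Add(Add(Rational(-481510361388, 21813845), Rational(-8562, 17681)), 44927) = Add(Rational(-8513771469842118, 385690593445), 44927) = Rational(8814149821861397, 385690593445)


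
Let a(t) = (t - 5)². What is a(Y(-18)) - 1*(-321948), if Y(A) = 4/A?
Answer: 26079997/81 ≈ 3.2198e+5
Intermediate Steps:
a(t) = (-5 + t)²
a(Y(-18)) - 1*(-321948) = (-5 + 4/(-18))² - 1*(-321948) = (-5 + 4*(-1/18))² + 321948 = (-5 - 2/9)² + 321948 = (-47/9)² + 321948 = 2209/81 + 321948 = 26079997/81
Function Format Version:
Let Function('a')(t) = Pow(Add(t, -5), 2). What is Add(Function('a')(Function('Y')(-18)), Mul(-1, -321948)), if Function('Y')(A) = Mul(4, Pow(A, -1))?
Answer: Rational(26079997, 81) ≈ 3.2198e+5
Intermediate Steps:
Function('a')(t) = Pow(Add(-5, t), 2)
Add(Function('a')(Function('Y')(-18)), Mul(-1, -321948)) = Add(Pow(Add(-5, Mul(4, Pow(-18, -1))), 2), Mul(-1, -321948)) = Add(Pow(Add(-5, Mul(4, Rational(-1, 18))), 2), 321948) = Add(Pow(Add(-5, Rational(-2, 9)), 2), 321948) = Add(Pow(Rational(-47, 9), 2), 321948) = Add(Rational(2209, 81), 321948) = Rational(26079997, 81)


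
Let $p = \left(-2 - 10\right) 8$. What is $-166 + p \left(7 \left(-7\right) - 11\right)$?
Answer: $5594$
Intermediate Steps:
$p = -96$ ($p = \left(-12\right) 8 = -96$)
$-166 + p \left(7 \left(-7\right) - 11\right) = -166 - 96 \left(7 \left(-7\right) - 11\right) = -166 - 96 \left(-49 - 11\right) = -166 - -5760 = -166 + 5760 = 5594$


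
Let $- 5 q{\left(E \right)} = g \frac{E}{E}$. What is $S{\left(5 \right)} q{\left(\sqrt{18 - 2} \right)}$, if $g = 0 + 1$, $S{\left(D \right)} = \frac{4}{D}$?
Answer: $- \frac{4}{25} \approx -0.16$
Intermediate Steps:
$g = 1$
$q{\left(E \right)} = - \frac{1}{5}$ ($q{\left(E \right)} = - \frac{1 \frac{E}{E}}{5} = - \frac{1 \cdot 1}{5} = \left(- \frac{1}{5}\right) 1 = - \frac{1}{5}$)
$S{\left(5 \right)} q{\left(\sqrt{18 - 2} \right)} = \frac{4}{5} \left(- \frac{1}{5}\right) = - \frac{4}{25}$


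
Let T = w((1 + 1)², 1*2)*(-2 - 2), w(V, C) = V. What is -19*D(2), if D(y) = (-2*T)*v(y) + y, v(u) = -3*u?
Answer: 3610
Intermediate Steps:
T = -16 (T = (1 + 1)²*(-2 - 2) = 2²*(-4) = 4*(-4) = -16)
D(y) = -95*y (D(y) = (-2*(-16))*(-3*y) + y = 32*(-3*y) + y = -96*y + y = -95*y)
-19*D(2) = -(-1805)*2 = -19*(-190) = 3610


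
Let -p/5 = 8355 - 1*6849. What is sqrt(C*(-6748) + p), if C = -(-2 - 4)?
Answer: I*sqrt(48018) ≈ 219.13*I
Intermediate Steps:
p = -7530 (p = -5*(8355 - 1*6849) = -5*(8355 - 6849) = -5*1506 = -7530)
C = 6 (C = -1*(-6) = 6)
sqrt(C*(-6748) + p) = sqrt(6*(-6748) - 7530) = sqrt(-40488 - 7530) = sqrt(-48018) = I*sqrt(48018)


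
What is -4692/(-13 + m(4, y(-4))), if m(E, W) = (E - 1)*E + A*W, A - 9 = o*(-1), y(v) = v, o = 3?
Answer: 4692/25 ≈ 187.68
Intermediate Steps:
A = 6 (A = 9 + 3*(-1) = 9 - 3 = 6)
m(E, W) = 6*W + E*(-1 + E) (m(E, W) = (E - 1)*E + 6*W = (-1 + E)*E + 6*W = E*(-1 + E) + 6*W = 6*W + E*(-1 + E))
-4692/(-13 + m(4, y(-4))) = -4692/(-13 + (4² - 1*4 + 6*(-4))) = -4692/(-13 + (16 - 4 - 24)) = -4692/(-13 - 12) = -4692/(-25) = -4692*(-1/25) = 4692/25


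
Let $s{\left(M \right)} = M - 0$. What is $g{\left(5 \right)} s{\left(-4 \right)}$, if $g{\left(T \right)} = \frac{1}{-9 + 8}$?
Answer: $4$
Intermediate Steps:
$g{\left(T \right)} = -1$ ($g{\left(T \right)} = \frac{1}{-1} = -1$)
$s{\left(M \right)} = M$ ($s{\left(M \right)} = M + 0 = M$)
$g{\left(5 \right)} s{\left(-4 \right)} = \left(-1\right) \left(-4\right) = 4$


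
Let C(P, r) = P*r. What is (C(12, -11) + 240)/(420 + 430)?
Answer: 54/425 ≈ 0.12706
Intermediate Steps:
(C(12, -11) + 240)/(420 + 430) = (12*(-11) + 240)/(420 + 430) = (-132 + 240)/850 = 108*(1/850) = 54/425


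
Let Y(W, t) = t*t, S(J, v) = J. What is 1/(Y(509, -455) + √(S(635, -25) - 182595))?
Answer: 41405/8571906517 - 2*I*√45490/42859532585 ≈ 4.8303e-6 - 9.9527e-9*I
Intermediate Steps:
Y(W, t) = t²
1/(Y(509, -455) + √(S(635, -25) - 182595)) = 1/((-455)² + √(635 - 182595)) = 1/(207025 + √(-181960)) = 1/(207025 + 2*I*√45490)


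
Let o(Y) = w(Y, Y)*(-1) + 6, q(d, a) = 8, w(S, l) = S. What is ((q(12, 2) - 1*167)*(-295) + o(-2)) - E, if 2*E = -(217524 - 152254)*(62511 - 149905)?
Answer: -2852056277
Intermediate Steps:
o(Y) = 6 - Y (o(Y) = Y*(-1) + 6 = -Y + 6 = 6 - Y)
E = 2852103190 (E = (-(217524 - 152254)*(62511 - 149905))/2 = (-65270*(-87394))/2 = (-1*(-5704206380))/2 = (½)*5704206380 = 2852103190)
((q(12, 2) - 1*167)*(-295) + o(-2)) - E = ((8 - 1*167)*(-295) + (6 - 1*(-2))) - 1*2852103190 = ((8 - 167)*(-295) + (6 + 2)) - 2852103190 = (-159*(-295) + 8) - 2852103190 = (46905 + 8) - 2852103190 = 46913 - 2852103190 = -2852056277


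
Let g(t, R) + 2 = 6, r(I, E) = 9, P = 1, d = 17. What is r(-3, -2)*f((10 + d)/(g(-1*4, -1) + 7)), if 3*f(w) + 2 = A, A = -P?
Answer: -9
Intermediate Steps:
g(t, R) = 4 (g(t, R) = -2 + 6 = 4)
A = -1 ≈ -1.0000
f(w) = -1 (f(w) = -⅔ + (⅓)*(-1) = -⅔ - ⅓ = -1)
r(-3, -2)*f((10 + d)/(g(-1*4, -1) + 7)) = 9*(-1) = -9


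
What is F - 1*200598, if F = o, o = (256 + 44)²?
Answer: -110598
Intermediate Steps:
o = 90000 (o = 300² = 90000)
F = 90000
F - 1*200598 = 90000 - 1*200598 = 90000 - 200598 = -110598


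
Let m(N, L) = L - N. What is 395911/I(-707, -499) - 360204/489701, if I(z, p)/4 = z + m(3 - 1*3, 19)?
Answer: -194869294019/1347657152 ≈ -144.60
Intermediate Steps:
I(z, p) = 76 + 4*z (I(z, p) = 4*(z + (19 - (3 - 1*3))) = 4*(z + (19 - (3 - 3))) = 4*(z + (19 - 1*0)) = 4*(z + (19 + 0)) = 4*(z + 19) = 4*(19 + z) = 76 + 4*z)
395911/I(-707, -499) - 360204/489701 = 395911/(76 + 4*(-707)) - 360204/489701 = 395911/(76 - 2828) - 360204*1/489701 = 395911/(-2752) - 360204/489701 = 395911*(-1/2752) - 360204/489701 = -395911/2752 - 360204/489701 = -194869294019/1347657152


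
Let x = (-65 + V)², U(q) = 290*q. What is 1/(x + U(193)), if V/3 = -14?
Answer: 1/67419 ≈ 1.4833e-5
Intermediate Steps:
V = -42 (V = 3*(-14) = -42)
x = 11449 (x = (-65 - 42)² = (-107)² = 11449)
1/(x + U(193)) = 1/(11449 + 290*193) = 1/(11449 + 55970) = 1/67419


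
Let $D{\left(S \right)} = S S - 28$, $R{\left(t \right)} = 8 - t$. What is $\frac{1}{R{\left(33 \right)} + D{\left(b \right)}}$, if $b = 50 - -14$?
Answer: $\frac{1}{4043} \approx 0.00024734$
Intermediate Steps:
$b = 64$ ($b = 50 + 14 = 64$)
$D{\left(S \right)} = -28 + S^{2}$ ($D{\left(S \right)} = S^{2} - 28 = -28 + S^{2}$)
$\frac{1}{R{\left(33 \right)} + D{\left(b \right)}} = \frac{1}{\left(8 - 33\right) - \left(28 - 64^{2}\right)} = \frac{1}{\left(8 - 33\right) + \left(-28 + 4096\right)} = \frac{1}{-25 + 4068} = \frac{1}{4043}$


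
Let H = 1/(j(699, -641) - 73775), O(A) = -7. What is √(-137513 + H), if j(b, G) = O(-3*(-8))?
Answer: I*√83176778201066/24594 ≈ 370.83*I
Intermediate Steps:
j(b, G) = -7
H = -1/73782 (H = 1/(-7 - 73775) = 1/(-73782) = -1/73782 ≈ -1.3553e-5)
√(-137513 + H) = √(-137513 - 1/73782) = √(-10145984167/73782) = I*√83176778201066/24594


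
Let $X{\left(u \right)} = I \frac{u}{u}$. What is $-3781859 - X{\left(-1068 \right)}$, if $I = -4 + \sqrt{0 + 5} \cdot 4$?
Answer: $-3781855 - 4 \sqrt{5} \approx -3.7819 \cdot 10^{6}$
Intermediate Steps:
$I = -4 + 4 \sqrt{5}$ ($I = -4 + \sqrt{5} \cdot 4 = -4 + 4 \sqrt{5} \approx 4.9443$)
$X{\left(u \right)} = -4 + 4 \sqrt{5}$ ($X{\left(u \right)} = \left(-4 + 4 \sqrt{5}\right) \frac{u}{u} = \left(-4 + 4 \sqrt{5}\right) 1 = -4 + 4 \sqrt{5}$)
$-3781859 - X{\left(-1068 \right)} = -3781859 - \left(-4 + 4 \sqrt{5}\right) = -3781859 + \left(4 - 4 \sqrt{5}\right) = -3781855 - 4 \sqrt{5}$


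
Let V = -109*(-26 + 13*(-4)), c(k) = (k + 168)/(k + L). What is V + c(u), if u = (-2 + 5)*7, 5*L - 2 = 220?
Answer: 927033/109 ≈ 8504.9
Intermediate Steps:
L = 222/5 (L = ⅖ + (⅕)*220 = ⅖ + 44 = 222/5 ≈ 44.400)
u = 21 (u = 3*7 = 21)
c(k) = (168 + k)/(222/5 + k) (c(k) = (k + 168)/(k + 222/5) = (168 + k)/(222/5 + k))
V = 8502 (V = -109*(-26 - 52) = -109*(-78) = 8502)
V + c(u) = 8502 + 5*(168 + 21)/(222 + 5*21) = 8502 + 5*189/(222 + 105) = 8502 + 5*189/327 = 8502 + 5*(1/327)*189 = 8502 + 315/109 = 927033/109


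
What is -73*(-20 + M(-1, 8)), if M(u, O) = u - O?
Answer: 2117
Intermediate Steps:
-73*(-20 + M(-1, 8)) = -73*(-20 + (-1 - 1*8)) = -73*(-20 + (-1 - 8)) = -73*(-20 - 9) = -73*(-29) = 2117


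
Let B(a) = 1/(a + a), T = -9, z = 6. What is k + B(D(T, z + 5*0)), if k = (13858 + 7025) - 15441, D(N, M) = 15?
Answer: 163261/30 ≈ 5442.0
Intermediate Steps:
B(a) = 1/(2*a)
k = 5442 (k = 20883 - 15441 = 5442)
k + B(D(T, z + 5*0)) = 5442 + (½)/15 = 5442 + (½)*(1/15) = 5442 + 1/30 = 163261/30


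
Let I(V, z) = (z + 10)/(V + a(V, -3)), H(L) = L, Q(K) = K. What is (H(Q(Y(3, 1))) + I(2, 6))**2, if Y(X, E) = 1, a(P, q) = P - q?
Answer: 529/49 ≈ 10.796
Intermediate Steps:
I(V, z) = (10 + z)/(3 + 2*V) (I(V, z) = (z + 10)/(V + (V - 1*(-3))) = (10 + z)/(V + (V + 3)) = (10 + z)/(V + (3 + V)) = (10 + z)/(3 + 2*V))
(H(Q(Y(3, 1))) + I(2, 6))**2 = (1 + (10 + 6)/(3 + 2*2))**2 = (1 + 16/(3 + 4))**2 = (1 + 16/7)**2 = (23/7)**2 = 529/49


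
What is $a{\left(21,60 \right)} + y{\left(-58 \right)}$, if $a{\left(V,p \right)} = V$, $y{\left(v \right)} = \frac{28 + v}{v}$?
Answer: $\frac{624}{29} \approx 21.517$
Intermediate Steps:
$y{\left(v \right)} = \frac{28 + v}{v}$
$a{\left(21,60 \right)} + y{\left(-58 \right)} = 21 + \frac{28 - 58}{-58} = 21 - - \frac{15}{29} = 21 + \frac{15}{29} = \frac{624}{29}$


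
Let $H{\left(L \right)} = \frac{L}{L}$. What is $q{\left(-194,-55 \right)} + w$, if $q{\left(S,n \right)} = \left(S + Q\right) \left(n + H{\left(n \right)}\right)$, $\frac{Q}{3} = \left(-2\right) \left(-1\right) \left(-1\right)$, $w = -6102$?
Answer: $4698$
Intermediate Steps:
$H{\left(L \right)} = 1$
$Q = -6$ ($Q = 3 \left(-2\right) \left(-1\right) \left(-1\right) = 3 \cdot 2 \left(-1\right) = 3 \left(-2\right) = -6$)
$q{\left(S,n \right)} = \left(1 + n\right) \left(-6 + S\right)$ ($q{\left(S,n \right)} = \left(S - 6\right) \left(n + 1\right) = \left(-6 + S\right) \left(1 + n\right) = \left(1 + n\right) \left(-6 + S\right)$)
$q{\left(-194,-55 \right)} + w = \left(-6 - 194 - -330 - -10670\right) - 6102 = \left(-6 - 194 + 330 + 10670\right) - 6102 = 10800 - 6102 = 4698$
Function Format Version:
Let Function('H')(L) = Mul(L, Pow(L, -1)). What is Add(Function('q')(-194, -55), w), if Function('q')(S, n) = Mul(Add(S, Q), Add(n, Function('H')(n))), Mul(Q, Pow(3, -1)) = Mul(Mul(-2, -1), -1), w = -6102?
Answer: 4698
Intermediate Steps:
Function('H')(L) = 1
Q = -6 (Q = Mul(3, Mul(Mul(-2, -1), -1)) = Mul(3, Mul(2, -1)) = Mul(3, -2) = -6)
Function('q')(S, n) = Mul(Add(1, n), Add(-6, S)) (Function('q')(S, n) = Mul(Add(S, -6), Add(n, 1)) = Mul(Add(-6, S), Add(1, n)) = Mul(Add(1, n), Add(-6, S)))
Add(Function('q')(-194, -55), w) = Add(Add(-6, -194, Mul(-6, -55), Mul(-194, -55)), -6102) = Add(Add(-6, -194, 330, 10670), -6102) = Add(10800, -6102) = 4698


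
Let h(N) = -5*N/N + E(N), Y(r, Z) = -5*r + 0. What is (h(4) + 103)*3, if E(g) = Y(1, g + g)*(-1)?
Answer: 309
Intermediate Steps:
Y(r, Z) = -5*r
E(g) = 5 (E(g) = -5*1*(-1) = -5*(-1) = 5)
h(N) = 0 (h(N) = -5*N/N + 5 = -5*1 + 5 = -5 + 5 = 0)
(h(4) + 103)*3 = (0 + 103)*3 = 103*3 = 309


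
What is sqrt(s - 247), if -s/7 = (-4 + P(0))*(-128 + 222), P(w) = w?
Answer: 3*sqrt(265) ≈ 48.836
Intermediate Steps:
s = 2632 (s = -7*(-4 + 0)*(-128 + 222) = -(-28)*94 = -7*(-376) = 2632)
sqrt(s - 247) = sqrt(2632 - 247) = sqrt(2385) = 3*sqrt(265)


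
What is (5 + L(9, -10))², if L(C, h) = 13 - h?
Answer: 784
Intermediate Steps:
(5 + L(9, -10))² = (5 + (13 - 1*(-10)))² = (5 + (13 + 10))² = (5 + 23)² = 28² = 784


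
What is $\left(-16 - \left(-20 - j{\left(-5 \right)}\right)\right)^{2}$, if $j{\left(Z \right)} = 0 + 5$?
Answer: $81$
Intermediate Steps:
$j{\left(Z \right)} = 5$
$\left(-16 - \left(-20 - j{\left(-5 \right)}\right)\right)^{2} = \left(-16 + \left(\left(45 + 5\right) - 25\right)\right)^{2} = \left(-16 + \left(50 - 25\right)\right)^{2} = \left(-16 + 25\right)^{2} = 9^{2} = 81$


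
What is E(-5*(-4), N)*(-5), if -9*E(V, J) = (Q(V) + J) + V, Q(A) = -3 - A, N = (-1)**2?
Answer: -10/9 ≈ -1.1111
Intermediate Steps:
N = 1
E(V, J) = 1/3 - J/9 (E(V, J) = -(((-3 - V) + J) + V)/9 = -((-3 + J - V) + V)/9 = -(-3 + J)/9 = 1/3 - J/9)
E(-5*(-4), N)*(-5) = (1/3 - 1/9*1)*(-5) = (1/3 - 1/9)*(-5) = (2/9)*(-5) = -10/9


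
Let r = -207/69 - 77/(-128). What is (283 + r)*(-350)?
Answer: -6285475/64 ≈ -98211.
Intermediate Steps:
r = -307/128 (r = -207*1/69 - 77*(-1/128) = -3 + 77/128 = -307/128 ≈ -2.3984)
(283 + r)*(-350) = (283 - 307/128)*(-350) = (35917/128)*(-350) = -6285475/64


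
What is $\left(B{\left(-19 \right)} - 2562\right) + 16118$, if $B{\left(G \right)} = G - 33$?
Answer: $13504$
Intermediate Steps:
$B{\left(G \right)} = -33 + G$ ($B{\left(G \right)} = G - 33 = -33 + G$)
$\left(B{\left(-19 \right)} - 2562\right) + 16118 = \left(\left(-33 - 19\right) - 2562\right) + 16118 = \left(-52 - 2562\right) + 16118 = -2614 + 16118 = 13504$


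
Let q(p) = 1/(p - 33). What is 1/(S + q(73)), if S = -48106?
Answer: -40/1924239 ≈ -2.0787e-5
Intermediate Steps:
q(p) = 1/(-33 + p)
1/(S + q(73)) = 1/(-48106 + 1/(-33 + 73)) = 1/(-48106 + 1/40) = 1/(-1924239/40) = -40/1924239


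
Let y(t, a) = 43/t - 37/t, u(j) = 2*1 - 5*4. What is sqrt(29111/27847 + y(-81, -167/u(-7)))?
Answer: 323*sqrt(584787)/250623 ≈ 0.98555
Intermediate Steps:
u(j) = -18 (u(j) = 2 - 20 = -18)
y(t, a) = 6/t
sqrt(29111/27847 + y(-81, -167/u(-7))) = sqrt(29111/27847 + 6/(-81)) = sqrt(29111*(1/27847) + 6*(-1/81)) = sqrt(29111/27847 - 2/27) = sqrt(730303/751869) = 323*sqrt(584787)/250623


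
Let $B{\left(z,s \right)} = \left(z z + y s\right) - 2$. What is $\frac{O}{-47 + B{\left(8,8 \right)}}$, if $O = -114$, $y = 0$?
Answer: $- \frac{38}{5} \approx -7.6$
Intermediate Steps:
$B{\left(z,s \right)} = -2 + z^{2}$ ($B{\left(z,s \right)} = \left(z z + 0 s\right) - 2 = \left(z^{2} + 0\right) - 2 = z^{2} - 2 = -2 + z^{2}$)
$\frac{O}{-47 + B{\left(8,8 \right)}} = \frac{1}{-47 - \left(2 - 8^{2}\right)} \left(-114\right) = \frac{1}{-47 + \left(-2 + 64\right)} \left(-114\right) = \frac{1}{-47 + 62} \left(-114\right) = \frac{1}{15} \left(-114\right) = - \frac{38}{5}$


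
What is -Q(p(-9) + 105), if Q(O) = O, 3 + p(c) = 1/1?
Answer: -103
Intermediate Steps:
p(c) = -2 (p(c) = -3 + 1/1 = -3 + 1 = -2)
-Q(p(-9) + 105) = -(-2 + 105) = -1*103 = -103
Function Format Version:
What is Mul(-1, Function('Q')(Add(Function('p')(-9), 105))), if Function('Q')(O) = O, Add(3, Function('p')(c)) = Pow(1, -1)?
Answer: -103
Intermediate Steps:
Function('p')(c) = -2 (Function('p')(c) = Add(-3, Pow(1, -1)) = Add(-3, 1) = -2)
Mul(-1, Function('Q')(Add(Function('p')(-9), 105))) = Mul(-1, Add(-2, 105)) = Mul(-1, 103) = -103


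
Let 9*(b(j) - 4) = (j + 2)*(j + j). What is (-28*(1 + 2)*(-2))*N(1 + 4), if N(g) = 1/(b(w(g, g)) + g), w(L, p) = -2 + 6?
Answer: 504/43 ≈ 11.721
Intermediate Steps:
w(L, p) = 4
b(j) = 4 + 2*j*(2 + j)/9 (b(j) = 4 + ((j + 2)*(j + j))/9 = 4 + ((2 + j)*(2*j))/9 = 4 + (2*j*(2 + j))/9 = 4 + 2*j*(2 + j)/9)
N(g) = 1/(28/3 + g) (N(g) = 1/((4 + (2/9)*4² + (4/9)*4) + g) = 1/((4 + (2/9)*16 + 16/9) + g) = 1/((4 + 32/9 + 16/9) + g) = 1/(28/3 + g))
(-28*(1 + 2)*(-2))*N(1 + 4) = (-28*(1 + 2)*(-2))*(3/(28 + 3*(1 + 4))) = (-84*(-2))*(3/(28 + 3*5)) = (-28*(-6))*(3/(28 + 15)) = 168*(3/43) = 504/43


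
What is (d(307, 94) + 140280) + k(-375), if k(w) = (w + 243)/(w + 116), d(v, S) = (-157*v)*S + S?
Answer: -1137095856/259 ≈ -4.3903e+6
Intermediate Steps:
d(v, S) = S - 157*S*v (d(v, S) = -157*S*v + S = S - 157*S*v)
k(w) = (243 + w)/(116 + w)
(d(307, 94) + 140280) + k(-375) = (94*(1 - 157*307) + 140280) + (243 - 375)/(116 - 375) = (94*(1 - 48199) + 140280) - 132/(-259) = (94*(-48198) + 140280) - 1/259*(-132) = (-4530612 + 140280) + 132/259 = -4390332 + 132/259 = -1137095856/259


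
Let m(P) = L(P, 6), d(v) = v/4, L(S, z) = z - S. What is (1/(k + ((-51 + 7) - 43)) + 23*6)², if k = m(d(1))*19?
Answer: 150945796/7921 ≈ 19056.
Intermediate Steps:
d(v) = v/4 (d(v) = v*(¼) = v/4)
m(P) = 6 - P
k = 437/4 (k = (6 - 1/4)*19 = (6 - 1*¼)*19 = (6 - ¼)*19 = (23/4)*19 = 437/4 ≈ 109.25)
(1/(k + ((-51 + 7) - 43)) + 23*6)² = (1/(437/4 + ((-51 + 7) - 43)) + 23*6)² = (1/(437/4 + (-44 - 43)) + 138)² = (1/(437/4 - 87) + 138)² = (1/(89/4) + 138)² = (4/89 + 138)² = (12286/89)² = 150945796/7921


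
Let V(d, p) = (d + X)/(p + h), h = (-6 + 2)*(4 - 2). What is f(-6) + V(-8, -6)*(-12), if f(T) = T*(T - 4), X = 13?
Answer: 450/7 ≈ 64.286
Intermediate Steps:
f(T) = T*(-4 + T)
h = -8 (h = -4*2 = -8)
V(d, p) = (13 + d)/(-8 + p) (V(d, p) = (d + 13)/(p - 8) = (13 + d)/(-8 + p))
f(-6) + V(-8, -6)*(-12) = -6*(-4 - 6) + ((13 - 8)/(-8 - 6))*(-12) = -6*(-10) + (5/(-14))*(-12) = 60 - 1/14*5*(-12) = 60 - 5/14*(-12) = 60 + 30/7 = 450/7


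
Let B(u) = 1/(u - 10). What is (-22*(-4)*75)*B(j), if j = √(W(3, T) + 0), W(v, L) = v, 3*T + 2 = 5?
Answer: -66000/97 - 6600*√3/97 ≈ -798.26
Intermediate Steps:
T = 1 (T = -⅔ + (⅓)*5 = -⅔ + 5/3 = 1)
j = √3 (j = √(3 + 0) = √3 ≈ 1.7320)
B(u) = 1/(-10 + u)
(-22*(-4)*75)*B(j) = (-22*(-4)*75)/(-10 + √3) = (88*75)/(-10 + √3) = 6600/(-10 + √3)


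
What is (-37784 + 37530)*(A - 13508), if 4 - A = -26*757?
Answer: -1569212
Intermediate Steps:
A = 19686 (A = 4 - (-26)*757 = 4 - 1*(-19682) = 4 + 19682 = 19686)
(-37784 + 37530)*(A - 13508) = (-37784 + 37530)*(19686 - 13508) = -254*6178 = -1569212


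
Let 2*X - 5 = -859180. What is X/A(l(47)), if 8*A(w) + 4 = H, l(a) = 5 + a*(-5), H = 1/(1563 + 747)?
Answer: 7938777000/9239 ≈ 8.5927e+5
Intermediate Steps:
H = 1/2310 ≈ 0.00043290
l(a) = 5 - 5*a
X = -859175/2 (X = 5/2 + (½)*(-859180) = 5/2 - 429590 = -859175/2 ≈ -4.2959e+5)
A(w) = -9239/18480 (A(w) = -½ + (⅛)*(1/2310) = -½ + 1/18480 = -9239/18480)
X/A(l(47)) = -859175/(2*(-9239/18480)) = -859175/2*(-18480/9239) = 7938777000/9239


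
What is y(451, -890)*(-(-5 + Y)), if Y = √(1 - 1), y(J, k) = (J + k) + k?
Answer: -6645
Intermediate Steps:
y(J, k) = J + 2*k
Y = 0 (Y = √0 = 0)
y(451, -890)*(-(-5 + Y)) = (451 + 2*(-890))*(-(-5 + 0)) = (451 - 1780)*(-1*(-5)) = -1329*5 = -6645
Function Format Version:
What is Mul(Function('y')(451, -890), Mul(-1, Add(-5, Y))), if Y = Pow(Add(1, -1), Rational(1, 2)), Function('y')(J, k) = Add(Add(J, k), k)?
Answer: -6645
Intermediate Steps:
Function('y')(J, k) = Add(J, Mul(2, k))
Y = 0 (Y = Pow(0, Rational(1, 2)) = 0)
Mul(Function('y')(451, -890), Mul(-1, Add(-5, Y))) = Mul(Add(451, Mul(2, -890)), Mul(-1, Add(-5, 0))) = Mul(Add(451, -1780), Mul(-1, -5)) = Mul(-1329, 5) = -6645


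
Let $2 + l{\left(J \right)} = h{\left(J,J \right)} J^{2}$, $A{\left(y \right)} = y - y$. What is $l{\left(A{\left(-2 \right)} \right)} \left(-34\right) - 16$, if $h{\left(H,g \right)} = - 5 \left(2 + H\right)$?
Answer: $52$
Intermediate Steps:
$A{\left(y \right)} = 0$
$h{\left(H,g \right)} = -10 - 5 H$
$l{\left(J \right)} = -2 + J^{2} \left(-10 - 5 J\right)$ ($l{\left(J \right)} = -2 + \left(-10 - 5 J\right) J^{2} = -2 + J^{2} \left(-10 - 5 J\right)$)
$l{\left(A{\left(-2 \right)} \right)} \left(-34\right) - 16 = \left(-2 - 5 \cdot 0^{2} \left(2 + 0\right)\right) \left(-34\right) - 16 = \left(-2 - 0 \cdot 2\right) \left(-34\right) - 16 = \left(-2 + 0\right) \left(-34\right) - 16 = \left(-2\right) \left(-34\right) - 16 = 68 - 16 = 52$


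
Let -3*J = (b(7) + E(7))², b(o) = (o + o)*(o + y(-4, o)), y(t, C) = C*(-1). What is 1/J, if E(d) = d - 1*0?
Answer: -3/49 ≈ -0.061224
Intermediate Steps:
y(t, C) = -C
E(d) = d (E(d) = d + 0 = d)
b(o) = 0 (b(o) = (o + o)*(o - o) = (2*o)*0 = 0)
J = -49/3 (J = -(0 + 7)²/3 = -⅓*7² = -⅓*49 = -49/3 ≈ -16.333)
1/J = 1/(-49/3) = -3/49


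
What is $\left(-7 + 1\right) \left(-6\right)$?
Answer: $36$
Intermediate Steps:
$\left(-7 + 1\right) \left(-6\right) = \left(-6\right) \left(-6\right) = 36$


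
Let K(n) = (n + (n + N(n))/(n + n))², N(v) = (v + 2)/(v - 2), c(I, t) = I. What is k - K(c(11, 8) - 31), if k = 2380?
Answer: 386997079/193600 ≈ 1999.0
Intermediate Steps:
N(v) = (2 + v)/(-2 + v)
K(n) = (n + (n + (2 + n)/(-2 + n))/(2*n))² (K(n) = (n + (n + (2 + n)/(-2 + n))/(n + n))² = (n + (n + (2 + n)/(-2 + n))/((2*n)))² = (n + (n + (2 + n)/(-2 + n))*(1/(2*n)))² = (n + (n + (2 + n)/(-2 + n))/(2*n))²)
k - K(c(11, 8) - 31) = 2380 - (2 + (11 - 31) + (11 - 31)*(1 + 2*(11 - 31))*(-2 + (11 - 31)))²/(4*(11 - 31)²*(-2 + (11 - 31))²) = 2380 - (2 - 20 - 20*(1 + 2*(-20))*(-2 - 20))²/(4*(-20)²*(-2 - 20)²) = 2380 - (2 - 20 - 20*(1 - 40)*(-22))²/(4*400*(-22)²) = 2380 - (2 - 20 - 20*(-39)*(-22))²/(4*400*484) = 2380 - (2 - 20 - 17160)²/(4*400*484) = 2380 - (-17178)²/(4*400*484) = 2380 - 295083684/(4*400*484) = 2380 - 1*73770921/193600 = 2380 - 73770921/193600 = 386997079/193600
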